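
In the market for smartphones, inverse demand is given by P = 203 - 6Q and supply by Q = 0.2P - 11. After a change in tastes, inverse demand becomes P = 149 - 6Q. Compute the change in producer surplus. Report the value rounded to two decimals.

-270.00

Rewriting supply in inverse form: P = 55 + 5Q.
Initial equilibrium: Q_0 = 13.4545, P_0 = 122.2727; CS_0 = (1/2)(13.4545)(80.7273) = 543.0744, PS_0 = (1/2)(13.4545)(67.2727) = 452.562.
New equilibrium: 149 - 6Q = 55 + 5Q gives Q_1 = 8.5455, P_1 = 97.7273; CS_1 = 219.0744, PS_1 = 182.562.
Change in producer surplus = 182.562 - 452.562 = -270.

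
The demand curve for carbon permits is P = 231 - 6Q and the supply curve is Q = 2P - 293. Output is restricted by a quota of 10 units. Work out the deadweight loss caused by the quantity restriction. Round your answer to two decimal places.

Rewriting supply in inverse form: P = 146.5 + 0.5Q.
Without the quota, 231 - 6Q = 146.5 + 0.5Q gives Q* = 13.
At Q = 10 the demand price is 231 - 6(10) = 171 and the supply price is 146.5 + 0.5(10) = 151.5.
Deadweight loss is the triangle between the curves from 10 to 13: (1/2)(171 - 151.5)(13 - 10) = 29.25.

29.25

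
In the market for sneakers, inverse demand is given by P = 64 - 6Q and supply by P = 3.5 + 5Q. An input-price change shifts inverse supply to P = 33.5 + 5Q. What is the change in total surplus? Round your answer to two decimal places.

-124.09

Initial equilibrium: Q_0 = 5.5, P_0 = 31; CS_0 = (1/2)(5.5)(33) = 90.75, PS_0 = (1/2)(5.5)(27.5) = 75.625.
New equilibrium: 64 - 6Q = 33.5 + 5Q gives Q_1 = 2.7727, P_1 = 47.3636; CS_1 = 23.064, PS_1 = 19.22.
Change in total surplus = (23.064 + 19.22) - (90.75 + 75.625) = -124.0909.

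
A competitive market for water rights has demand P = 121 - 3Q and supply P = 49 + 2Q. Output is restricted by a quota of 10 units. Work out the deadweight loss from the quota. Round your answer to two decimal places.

48.40

Without the quota, 121 - 3Q = 49 + 2Q gives Q* = 14.4.
At Q = 10 the demand price is 121 - 3(10) = 91 and the supply price is 49 + 2(10) = 69.
Deadweight loss is the triangle between the curves from 10 to 14.4: (1/2)(91 - 69)(14.4 - 10) = 48.4.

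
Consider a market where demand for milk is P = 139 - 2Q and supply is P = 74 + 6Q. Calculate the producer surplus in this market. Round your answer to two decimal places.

Set 139 - 2Q = 74 + 6Q, which gives 65 = 8Q, so Q* = 8.125 and P* = 139 - 2(8.125) = 122.75.
PS is the area between P* and the supply curve from 0 to Q*: (1/2)(8.125)(48.75) = 198.0469.

198.05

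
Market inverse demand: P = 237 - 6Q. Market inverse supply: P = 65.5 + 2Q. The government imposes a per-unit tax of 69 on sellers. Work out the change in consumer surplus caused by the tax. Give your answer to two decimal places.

-886.22

Without the tax, 237 - 6Q = 65.5 + 2Q so Q* = 21.4375 and P* = 108.375.
A tax on sellers shifts supply up by 69: 237 - 6Q = 65.5 + 2Q + 69, so Q_t = 12.8125. Buyers pay P_b = 160.125; sellers receive P_s = P_b - 69 = 91.125.
CS falls from (1/2)(21.4375)(128.625) = 1378.6992 to (1/2)(12.8125)(76.875) = 492.4805, a change of -886.2188.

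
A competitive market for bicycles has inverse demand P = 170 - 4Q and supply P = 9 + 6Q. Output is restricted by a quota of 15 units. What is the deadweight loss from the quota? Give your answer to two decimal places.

Without the quota, 170 - 4Q = 9 + 6Q gives Q* = 16.1.
At Q = 15 the demand price is 170 - 4(15) = 110 and the supply price is 9 + 6(15) = 99.
Deadweight loss is the triangle between the curves from 15 to 16.1: (1/2)(110 - 99)(16.1 - 15) = 6.05.

6.05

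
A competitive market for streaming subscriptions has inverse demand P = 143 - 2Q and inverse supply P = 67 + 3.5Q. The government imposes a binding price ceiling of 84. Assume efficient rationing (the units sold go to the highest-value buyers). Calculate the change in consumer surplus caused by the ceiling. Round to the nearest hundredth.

72.04

Without the control, 143 - 2Q = 67 + 3.5Q so Q* = 13.8182 and P* = 115.3636.
At the ceiling price 84, quantity supplied is (84 - 67)/3.5 = 4.8571; supply is the short side, so Q = 4.8571 trades at P = 84.
CS goes from (1/2)(13.8182)(27.6364) = 190.9421 to 262.9796 (computed as (143 - 84)(4.8571) - (1/2)(2)(4.8571)^2), a change of 72.0374.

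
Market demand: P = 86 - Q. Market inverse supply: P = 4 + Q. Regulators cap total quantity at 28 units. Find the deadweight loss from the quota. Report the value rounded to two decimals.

169.00

Unrestricted equilibrium: Q* = (86 - 4)/(1 + 1) = 41.
At Q = 28 the demand price is 86 - (28) = 58 and the supply price is 4 + (28) = 32.
DWL = (1/2)(gap between curves at 28) x (Q* - 28) = (1/2)(26)(13) = 169.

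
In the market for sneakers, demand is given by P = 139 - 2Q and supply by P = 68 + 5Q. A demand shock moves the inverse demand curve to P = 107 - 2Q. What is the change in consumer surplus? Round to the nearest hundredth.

-71.84

Initial equilibrium: Q_0 = 10.1429, P_0 = 118.7143; CS_0 = (1/2)(10.1429)(20.2857) = 102.8776, PS_0 = (1/2)(10.1429)(50.7143) = 257.1939.
New equilibrium: 107 - 2Q = 68 + 5Q gives Q_1 = 5.5714, P_1 = 95.8571; CS_1 = 31.0408, PS_1 = 77.602.
Change in consumer surplus = 31.0408 - 102.8776 = -71.8367.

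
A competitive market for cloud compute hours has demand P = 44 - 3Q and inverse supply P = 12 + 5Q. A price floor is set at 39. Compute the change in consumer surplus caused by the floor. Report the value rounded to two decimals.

Free-market equilibrium: 44 - 3Q = 12 + 5Q gives Q* = 4, P* = 32.
At P = 39, buyers demand (44 - 39)/3 = 1.6667 while sellers would supply more, so the quantity traded is 1.6667 at price 39.
CS goes from (1/2)(4)(12) = 24 to 4.1667 (computed as (44 - 39)(1.6667) - (1/2)(3)(1.6667)^2), a change of -19.8333.

-19.83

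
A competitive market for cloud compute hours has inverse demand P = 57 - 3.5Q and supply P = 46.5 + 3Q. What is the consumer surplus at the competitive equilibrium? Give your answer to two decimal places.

4.57

Equilibrium: 57 - 3.5Q = 46.5 + 3Q, so Q* = 1.6154 and P* = 51.3462.
CS is the area between the demand curve and P* from 0 to Q*: (1/2)(1.6154)(5.6538) = 4.5666.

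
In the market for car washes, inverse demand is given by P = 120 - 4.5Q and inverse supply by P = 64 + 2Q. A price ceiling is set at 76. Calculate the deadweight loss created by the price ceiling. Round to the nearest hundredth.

Without the control, 120 - 4.5Q = 64 + 2Q so Q* = 8.6154 and P* = 81.2308.
At P = 76, sellers supply (76 - 64)/2 = 6 while buyers want more, so the quantity traded is 6 at price 76.
At Q = 6 the demand price is 93 and the supply price is 76. Deadweight loss is the triangle between the curves from 6 to 8.6154: (1/2)(93 - 76)(8.6154 - 6) = 22.2308.

22.23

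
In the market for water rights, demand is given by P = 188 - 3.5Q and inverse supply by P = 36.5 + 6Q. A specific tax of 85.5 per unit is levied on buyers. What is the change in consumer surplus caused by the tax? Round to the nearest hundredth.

-360.59

Pre-tax equilibrium: 188 - 3.5Q = 36.5 + 6Q gives Q* = 15.9474, P* = 132.1842.
A tax on buyers shifts demand down by 85.5: (188 - 85.5) - 3.5Q = 36.5 + 6Q, so Q_t = 6.9474. Buyers pay P_b = 163.6842; sellers receive P_s = P_b - 85.5 = 78.1842.
Consumers lose the trapezoid between P* and P_b out to Q_t plus the triangle from Q_t to Q*: change in CS = 84.4654 - 445.0575 = -360.5921.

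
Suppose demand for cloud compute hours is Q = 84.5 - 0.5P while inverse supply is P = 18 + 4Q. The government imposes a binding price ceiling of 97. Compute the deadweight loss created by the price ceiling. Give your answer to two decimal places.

Rewriting demand in inverse form: P = 169 - 2Q.
Without the control, 169 - 2Q = 18 + 4Q so Q* = 25.1667 and P* = 118.6667.
At the ceiling price 97, quantity supplied is (97 - 18)/4 = 19.75; supply is the short side, so Q = 19.75 trades at P = 97.
At Q = 19.75 the demand price is 129.5 and the supply price is 97. Deadweight loss is the triangle between the curves from 19.75 to 25.1667: (1/2)(129.5 - 97)(25.1667 - 19.75) = 88.0208.

88.02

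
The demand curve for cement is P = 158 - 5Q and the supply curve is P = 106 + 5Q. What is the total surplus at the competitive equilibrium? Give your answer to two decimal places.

Setting demand equal to supply, 52 = 10Q, so Q* = 5.2 and P* = 132.
Total surplus is the full triangle between the curves from 0 to Q*: (1/2)(5.2)(158 - 106) = 135.2.

135.20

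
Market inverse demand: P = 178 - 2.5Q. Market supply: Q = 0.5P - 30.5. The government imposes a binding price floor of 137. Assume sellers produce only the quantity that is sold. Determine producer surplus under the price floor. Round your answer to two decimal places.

977.44

Rewriting supply in inverse form: P = 61 + 2Q.
Free-market equilibrium: 178 - 2.5Q = 61 + 2Q gives Q* = 26, P* = 113.
At P = 137, buyers demand (178 - 137)/2.5 = 16.4 while sellers would supply more, so the quantity traded is 16.4 at price 137.
The supply price at Q = 16.4 is 93.8. PS is the trapezoid between 137 and supply over [0, 16.4]: (1/2)[(137 - 61) + (137 - 93.8)](16.4) = 977.44.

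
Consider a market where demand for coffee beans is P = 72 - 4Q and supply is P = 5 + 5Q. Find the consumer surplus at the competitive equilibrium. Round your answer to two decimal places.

Equilibrium: 72 - 4Q = 5 + 5Q, so Q* = 7.4444 and P* = 42.2222.
Consumer surplus is the triangle under demand above P*: (1/2)(7.4444)(72 - 42.2222) = (1/2)(7.4444)(29.7778) = 110.8395.

110.84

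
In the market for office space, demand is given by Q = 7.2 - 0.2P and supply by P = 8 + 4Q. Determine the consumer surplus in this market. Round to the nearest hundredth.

Rewriting demand in inverse form: P = 36 - 5Q.
Equilibrium: 36 - 5Q = 8 + 4Q, so Q* = 3.1111 and P* = 20.4444.
The demand choke price is 36, so CS = (1/2)(Q*)(36 - P*) = (1/2)(3.1111)(15.5556) = 24.1975.

24.20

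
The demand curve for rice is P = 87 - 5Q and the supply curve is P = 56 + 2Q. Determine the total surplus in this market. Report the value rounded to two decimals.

68.64

Set 87 - 5Q = 56 + 2Q, which gives 31 = 7Q, so Q* = 4.4286 and P* = 87 - 5(4.4286) = 64.8571.
Total surplus is the full triangle between the curves from 0 to Q*: (1/2)(4.4286)(87 - 56) = 68.6429.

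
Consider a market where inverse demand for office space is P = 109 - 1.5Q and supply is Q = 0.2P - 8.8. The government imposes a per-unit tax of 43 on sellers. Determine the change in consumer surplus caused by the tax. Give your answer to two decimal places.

Rewriting supply in inverse form: P = 44 + 5Q.
Without the tax, 109 - 1.5Q = 44 + 5Q so Q* = 10 and P* = 94.
With the tax, sellers need 43 more per unit: 109 - 1.5Q = 44 + 5Q + 43, so Q_t = 3.3846. Buyers pay P_b = 103.9231; sellers receive P_s = P_b - 43 = 60.9231.
CS falls from (1/2)(10)(15) = 75 to (1/2)(3.3846)(5.0769) = 8.5917, a change of -66.4083.

-66.41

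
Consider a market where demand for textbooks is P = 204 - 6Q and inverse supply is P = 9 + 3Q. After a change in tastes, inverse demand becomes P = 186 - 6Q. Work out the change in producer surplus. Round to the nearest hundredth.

-124.00

Initial equilibrium: Q_0 = 21.6667, P_0 = 74; CS_0 = (1/2)(21.6667)(130) = 1408.3333, PS_0 = (1/2)(21.6667)(65) = 704.1667.
New equilibrium: 186 - 6Q = 9 + 3Q gives Q_1 = 19.6667, P_1 = 68; CS_1 = 1160.3333, PS_1 = 580.1667.
Change in producer surplus = 580.1667 - 704.1667 = -124.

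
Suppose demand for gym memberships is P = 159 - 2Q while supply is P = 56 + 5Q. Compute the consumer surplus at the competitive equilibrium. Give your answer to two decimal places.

216.51

Setting demand equal to supply, 103 = 7Q, so Q* = 14.7143 and P* = 129.5714.
Consumer surplus is the triangle under demand above P*: (1/2)(14.7143)(159 - 129.5714) = (1/2)(14.7143)(29.4286) = 216.5102.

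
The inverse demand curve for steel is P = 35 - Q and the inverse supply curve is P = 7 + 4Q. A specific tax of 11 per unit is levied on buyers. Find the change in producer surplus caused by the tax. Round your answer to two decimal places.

-39.60

Without the tax, 35 - Q = 7 + 4Q so Q* = 5.6 and P* = 29.4.
A tax on buyers shifts demand down by 11: (35 - 11) - Q = 7 + 4Q, so Q_t = 3.4. Buyers pay P_b = 31.6; sellers receive P_s = P_b - 11 = 20.6.
PS falls from (1/2)(5.6)(22.4) = 62.72 to (1/2)(3.4)(13.6) = 23.12, a change of -39.6.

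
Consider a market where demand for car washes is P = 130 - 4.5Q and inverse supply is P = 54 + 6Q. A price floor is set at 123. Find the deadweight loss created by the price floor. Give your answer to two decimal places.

169.53

Free-market equilibrium: 130 - 4.5Q = 54 + 6Q gives Q* = 7.2381, P* = 97.4286.
At P = 123, buyers demand (130 - 123)/4.5 = 1.5556 while sellers would supply more, so the quantity traded is 1.5556 at price 123.
The lost-trades triangle has base Q* - 1.5556 = 5.6825 and height equal to the gap between the curves at Q = 1.5556, which is 123 - 63.3333 = 59.6667. DWL = (1/2)(5.6825)(59.6667) = 169.5291.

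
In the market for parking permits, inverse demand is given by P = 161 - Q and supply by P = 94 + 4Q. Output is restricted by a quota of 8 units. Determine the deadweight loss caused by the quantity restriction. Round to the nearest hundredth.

72.90

Without the quota, 161 - Q = 94 + 4Q gives Q* = 13.4.
At Q = 8 the demand price is 161 - (8) = 153 and the supply price is 94 + 4(8) = 126.
DWL = (1/2)(gap between curves at 8) x (Q* - 8) = (1/2)(27)(5.4) = 72.9.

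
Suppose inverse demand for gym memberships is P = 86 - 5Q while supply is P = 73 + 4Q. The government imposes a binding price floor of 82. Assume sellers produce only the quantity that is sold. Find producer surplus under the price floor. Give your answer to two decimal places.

Without the control, 86 - 5Q = 73 + 4Q so Q* = 1.4444 and P* = 78.7778.
At the floor price 82, quantity demanded is (86 - 82)/5 = 0.8; demand is the short side, so Q = 0.8 trades at P = 82.
The supply price at Q = 0.8 is 76.2. PS is the trapezoid between 82 and supply over [0, 0.8]: (1/2)[(82 - 73) + (82 - 76.2)](0.8) = 5.92.

5.92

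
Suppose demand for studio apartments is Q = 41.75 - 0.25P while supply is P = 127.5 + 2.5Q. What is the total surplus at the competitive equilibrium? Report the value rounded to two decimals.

120.02

Rewriting demand in inverse form: P = 167 - 4Q.
Setting demand equal to supply, 39.5 = 6.5Q, so Q* = 6.0769 and P* = 142.6923.
CS = (1/2)(6.0769)(24.3077) = 73.858 and PS = (1/2)(6.0769)(15.1923) = 46.1612, so total surplus = 120.0192.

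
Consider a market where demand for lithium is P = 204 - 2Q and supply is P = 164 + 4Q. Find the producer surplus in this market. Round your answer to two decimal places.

88.89

Setting demand equal to supply, 40 = 6Q, so Q* = 6.6667 and P* = 190.6667.
Producer surplus is the triangle above supply below P*: (1/2)(6.6667)(190.6667 - 164) = (1/2)(6.6667)(26.6667) = 88.8889.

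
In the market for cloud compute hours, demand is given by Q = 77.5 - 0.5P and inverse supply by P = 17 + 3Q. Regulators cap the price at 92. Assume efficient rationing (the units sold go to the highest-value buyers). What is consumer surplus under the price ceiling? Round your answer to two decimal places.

950.00

Rewriting demand in inverse form: P = 155 - 2Q.
Free-market equilibrium: 155 - 2Q = 17 + 3Q gives Q* = 27.6, P* = 99.8.
At P = 92, sellers supply (92 - 17)/3 = 25 while buyers want more, so the quantity traded is 25 at price 92.
The demand price at Q = 25 is 105. CS is the trapezoid between demand and 92 over [0, 25]: (1/2)[(155 - 92) + (105 - 92)](25) = 950.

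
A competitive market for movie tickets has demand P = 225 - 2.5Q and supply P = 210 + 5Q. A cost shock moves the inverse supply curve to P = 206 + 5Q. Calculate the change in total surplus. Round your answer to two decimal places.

Initial equilibrium: Q_0 = 2, P_0 = 220; CS_0 = (1/2)(2)(5) = 5, PS_0 = (1/2)(2)(10) = 10.
New equilibrium: 225 - 2.5Q = 206 + 5Q gives Q_1 = 2.5333, P_1 = 218.6667; CS_1 = 8.0222, PS_1 = 16.0444.
Change in total surplus = (8.0222 + 16.0444) - (5 + 10) = 9.0667.

9.07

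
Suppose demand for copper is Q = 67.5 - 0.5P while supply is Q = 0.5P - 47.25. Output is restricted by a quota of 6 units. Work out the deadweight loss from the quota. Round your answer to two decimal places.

34.03

Rewriting demand in inverse form: P = 135 - 2Q.
Rewriting supply in inverse form: P = 94.5 + 2Q.
Unrestricted equilibrium: Q* = (135 - 94.5)/(2 + 2) = 10.125.
At Q = 6 the demand price is 135 - 2(6) = 123 and the supply price is 94.5 + 2(6) = 106.5.
Deadweight loss is the triangle between the curves from 6 to 10.125: (1/2)(123 - 106.5)(10.125 - 6) = 34.0312.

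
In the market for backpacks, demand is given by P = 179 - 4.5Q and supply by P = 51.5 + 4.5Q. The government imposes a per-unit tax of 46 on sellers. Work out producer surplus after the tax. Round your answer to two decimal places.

Without the tax, 179 - 4.5Q = 51.5 + 4.5Q so Q* = 14.1667 and P* = 115.25.
A tax on sellers shifts supply up by 46: 179 - 4.5Q = 51.5 + 4.5Q + 46, so Q_t = 9.0556. Buyers pay P_b = 138.25; sellers receive P_s = P_b - 46 = 92.25.
PS = (1/2)(Q_t)(P_s - 51.5) = (1/2)(9.0556)(40.75) = 184.5069.

184.51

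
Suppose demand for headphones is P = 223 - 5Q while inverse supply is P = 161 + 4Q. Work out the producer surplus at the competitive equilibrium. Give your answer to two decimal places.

94.91

Equilibrium: 223 - 5Q = 161 + 4Q, so Q* = 6.8889 and P* = 188.5556.
Producer surplus is the triangle above supply below P*: (1/2)(6.8889)(188.5556 - 161) = (1/2)(6.8889)(27.5556) = 94.9136.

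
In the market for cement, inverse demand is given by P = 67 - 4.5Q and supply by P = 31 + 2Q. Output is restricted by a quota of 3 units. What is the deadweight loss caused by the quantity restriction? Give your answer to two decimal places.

Without the quota, 67 - 4.5Q = 31 + 2Q gives Q* = 5.5385.
At Q = 3 the demand price is 67 - 4.5(3) = 53.5 and the supply price is 31 + 2(3) = 37.
Deadweight loss is the triangle between the curves from 3 to 5.5385: (1/2)(53.5 - 37)(5.5385 - 3) = 20.9423.

20.94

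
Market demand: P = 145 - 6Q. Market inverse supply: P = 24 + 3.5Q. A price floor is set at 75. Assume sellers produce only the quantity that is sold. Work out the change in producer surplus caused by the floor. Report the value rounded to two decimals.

Without the control, 145 - 6Q = 24 + 3.5Q so Q* = 12.7368 and P* = 68.5789.
At P = 75, buyers demand (145 - 75)/6 = 11.6667 while sellers would supply more, so the quantity traded is 11.6667 at price 75.
PS goes from (1/2)(12.7368)(44.5789) = 283.8975 to 356.8056 (computed as (75 - 24)(11.6667) - (1/2)(3.5)(11.6667)^2), a change of 72.908.

72.91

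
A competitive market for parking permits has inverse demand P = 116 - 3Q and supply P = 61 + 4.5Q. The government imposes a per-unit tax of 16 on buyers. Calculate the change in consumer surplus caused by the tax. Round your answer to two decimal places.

Without the tax, 116 - 3Q = 61 + 4.5Q so Q* = 7.3333 and P* = 94.
A tax on buyers shifts demand down by 16: (116 - 16) - 3Q = 61 + 4.5Q, so Q_t = 5.2. Buyers pay P_b = 100.4; sellers receive P_s = P_b - 16 = 84.4.
Consumers lose the trapezoid between P* and P_b out to Q_t plus the triangle from Q_t to Q*: change in CS = 40.56 - 80.6667 = -40.1067.

-40.11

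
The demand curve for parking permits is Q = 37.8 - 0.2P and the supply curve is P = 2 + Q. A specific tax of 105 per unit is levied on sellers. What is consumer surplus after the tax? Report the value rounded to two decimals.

466.94

Rewriting demand in inverse form: P = 189 - 5Q.
Pre-tax equilibrium: 189 - 5Q = 2 + Q gives Q* = 31.1667, P* = 33.1667.
With the tax, sellers need 105 more per unit: 189 - 5Q = 2 + Q + 105, so Q_t = 13.6667. Buyers pay P_b = 120.6667; sellers receive P_s = P_b - 105 = 15.6667.
CS = (1/2)(Q_t)(189 - P_b) = (1/2)(13.6667)(68.3333) = 466.9444.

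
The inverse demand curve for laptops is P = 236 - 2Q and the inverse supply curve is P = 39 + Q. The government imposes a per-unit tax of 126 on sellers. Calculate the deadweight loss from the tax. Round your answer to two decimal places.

2646.00

Without the tax, 236 - 2Q = 39 + Q so Q* = 65.6667 and P* = 104.6667.
With the tax, sellers need 126 more per unit: 236 - 2Q = 39 + Q + 126, so Q_t = 23.6667. Buyers pay P_b = 188.6667; sellers receive P_s = P_b - 126 = 62.6667.
The welfare triangle lost has base Q* - Q_t = 42 and height t = 126, so DWL = (1/2)(42)(126) = 2646.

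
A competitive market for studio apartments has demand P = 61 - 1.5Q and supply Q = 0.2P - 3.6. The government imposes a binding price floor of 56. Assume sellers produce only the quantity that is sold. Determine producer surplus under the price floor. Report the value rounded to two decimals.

98.89

Rewriting supply in inverse form: P = 18 + 5Q.
Free-market equilibrium: 61 - 1.5Q = 18 + 5Q gives Q* = 6.6154, P* = 51.0769.
At the floor price 56, quantity demanded is (61 - 56)/1.5 = 3.3333; demand is the short side, so Q = 3.3333 trades at P = 56.
The supply price at Q = 3.3333 is 34.6667. PS is the trapezoid between 56 and supply over [0, 3.3333]: (1/2)[(56 - 18) + (56 - 34.6667)](3.3333) = 98.8889.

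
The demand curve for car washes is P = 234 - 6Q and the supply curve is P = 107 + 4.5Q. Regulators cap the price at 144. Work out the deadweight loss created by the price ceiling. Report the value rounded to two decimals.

Free-market equilibrium: 234 - 6Q = 107 + 4.5Q gives Q* = 12.0952, P* = 161.4286.
At the ceiling price 144, quantity supplied is (144 - 107)/4.5 = 8.2222; supply is the short side, so Q = 8.2222 trades at P = 144.
At Q = 8.2222 the demand price is 184.6667 and the supply price is 144. Deadweight loss is the triangle between the curves from 8.2222 to 12.0952: (1/2)(184.6667 - 144)(12.0952 - 8.2222) = 78.7513.

78.75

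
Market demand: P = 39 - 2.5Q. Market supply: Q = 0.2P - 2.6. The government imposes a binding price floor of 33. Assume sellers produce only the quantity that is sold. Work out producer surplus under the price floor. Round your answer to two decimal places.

33.60

Rewriting supply in inverse form: P = 13 + 5Q.
Without the control, 39 - 2.5Q = 13 + 5Q so Q* = 3.4667 and P* = 30.3333.
At the floor price 33, quantity demanded is (39 - 33)/2.5 = 2.4; demand is the short side, so Q = 2.4 trades at P = 33.
The supply price at Q = 2.4 is 25. PS is the trapezoid between 33 and supply over [0, 2.4]: (1/2)[(33 - 13) + (33 - 25)](2.4) = 33.6.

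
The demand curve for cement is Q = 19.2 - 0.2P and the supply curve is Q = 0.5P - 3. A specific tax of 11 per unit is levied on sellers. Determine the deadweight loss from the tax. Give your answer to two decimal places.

8.64

Rewriting demand in inverse form: P = 96 - 5Q.
Rewriting supply in inverse form: P = 6 + 2Q.
Without the tax, 96 - 5Q = 6 + 2Q so Q* = 12.8571 and P* = 31.7143.
A tax on sellers shifts supply up by 11: 96 - 5Q = 6 + 2Q + 11, so Q_t = 11.2857. Buyers pay P_b = 39.5714; sellers receive P_s = P_b - 11 = 28.5714.
Deadweight loss is the triangle between the curves from Q_t to Q*: (1/2)(12.8571 - 11.2857)(11) = 8.6429.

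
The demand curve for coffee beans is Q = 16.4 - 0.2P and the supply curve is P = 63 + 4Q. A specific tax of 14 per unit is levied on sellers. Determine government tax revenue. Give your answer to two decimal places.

7.78

Rewriting demand in inverse form: P = 82 - 5Q.
Without the tax, 82 - 5Q = 63 + 4Q so Q* = 2.1111 and P* = 71.4444.
A tax on sellers shifts supply up by 14: 82 - 5Q = 63 + 4Q + 14, so Q_t = 0.5556. Buyers pay P_b = 79.2222; sellers receive P_s = P_b - 14 = 65.2222.
Tax revenue = t x Q_t = 14 x 0.5556 = 7.7778.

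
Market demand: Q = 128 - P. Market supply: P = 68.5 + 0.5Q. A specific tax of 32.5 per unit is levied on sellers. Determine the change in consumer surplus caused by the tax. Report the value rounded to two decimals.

-624.72

Rewriting demand in inverse form: P = 128 - Q.
Pre-tax equilibrium: 128 - Q = 68.5 + 0.5Q gives Q* = 39.6667, P* = 88.3333.
With the tax, sellers need 32.5 more per unit: 128 - Q = 68.5 + 0.5Q + 32.5, so Q_t = 18. Buyers pay P_b = 110; sellers receive P_s = P_b - 32.5 = 77.5.
CS falls from (1/2)(39.6667)(39.6667) = 786.7222 to (1/2)(18)(18) = 162, a change of -624.7222.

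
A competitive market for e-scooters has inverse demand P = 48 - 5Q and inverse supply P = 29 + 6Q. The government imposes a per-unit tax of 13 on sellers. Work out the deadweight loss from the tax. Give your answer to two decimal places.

Without the tax, 48 - 5Q = 29 + 6Q so Q* = 1.7273 and P* = 39.3636.
A tax on sellers shifts supply up by 13: 48 - 5Q = 29 + 6Q + 13, so Q_t = 0.5455. Buyers pay P_b = 45.2727; sellers receive P_s = P_b - 13 = 32.2727.
The welfare triangle lost has base Q* - Q_t = 1.1818 and height t = 13, so DWL = (1/2)(1.1818)(13) = 7.6818.

7.68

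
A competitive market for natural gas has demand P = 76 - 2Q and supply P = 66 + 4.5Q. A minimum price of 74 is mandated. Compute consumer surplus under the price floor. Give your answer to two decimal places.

Without the control, 76 - 2Q = 66 + 4.5Q so Q* = 1.5385 and P* = 72.9231.
At P = 74, buyers demand (76 - 74)/2 = 1 while sellers would supply more, so the quantity traded is 1 at price 74.
CS is the triangle under demand above 74: (1/2)(1)(76 - 74) = 1.

1.00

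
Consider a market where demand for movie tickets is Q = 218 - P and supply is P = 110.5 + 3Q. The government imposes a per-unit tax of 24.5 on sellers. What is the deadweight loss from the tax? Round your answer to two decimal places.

Rewriting demand in inverse form: P = 218 - Q.
Pre-tax equilibrium: 218 - Q = 110.5 + 3Q gives Q* = 26.875, P* = 191.125.
With the tax, sellers need 24.5 more per unit: 218 - Q = 110.5 + 3Q + 24.5, so Q_t = 20.75. Buyers pay P_b = 197.25; sellers receive P_s = P_b - 24.5 = 172.75.
Deadweight loss is the triangle between the curves from Q_t to Q*: (1/2)(26.875 - 20.75)(24.5) = 75.0312.

75.03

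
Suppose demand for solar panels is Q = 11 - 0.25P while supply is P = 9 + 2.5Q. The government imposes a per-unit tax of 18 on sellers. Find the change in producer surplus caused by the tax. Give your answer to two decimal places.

Rewriting demand in inverse form: P = 44 - 4Q.
Without the tax, 44 - 4Q = 9 + 2.5Q so Q* = 5.3846 and P* = 22.4615.
With the tax, sellers need 18 more per unit: 44 - 4Q = 9 + 2.5Q + 18, so Q_t = 2.6154. Buyers pay P_b = 33.5385; sellers receive P_s = P_b - 18 = 15.5385.
Producers lose the trapezoid between P_s and P* out to Q_t plus the triangle from Q_t to Q*: change in PS = 8.5503 - 36.2426 = -27.6923.

-27.69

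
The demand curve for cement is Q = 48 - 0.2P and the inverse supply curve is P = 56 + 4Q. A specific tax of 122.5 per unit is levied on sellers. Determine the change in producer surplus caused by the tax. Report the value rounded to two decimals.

-742.56

Rewriting demand in inverse form: P = 240 - 5Q.
Pre-tax equilibrium: 240 - 5Q = 56 + 4Q gives Q* = 20.4444, P* = 137.7778.
With the tax, sellers need 122.5 more per unit: 240 - 5Q = 56 + 4Q + 122.5, so Q_t = 6.8333. Buyers pay P_b = 205.8333; sellers receive P_s = P_b - 122.5 = 83.3333.
PS falls from (1/2)(20.4444)(81.7778) = 835.9506 to (1/2)(6.8333)(27.3333) = 93.3889, a change of -742.5617.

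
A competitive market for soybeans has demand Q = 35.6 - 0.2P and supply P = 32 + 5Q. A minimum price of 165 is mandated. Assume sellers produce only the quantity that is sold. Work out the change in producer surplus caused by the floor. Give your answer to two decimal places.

Rewriting demand in inverse form: P = 178 - 5Q.
Without the control, 178 - 5Q = 32 + 5Q so Q* = 14.6 and P* = 105.
At P = 165, buyers demand (178 - 165)/5 = 2.6 while sellers would supply more, so the quantity traded is 2.6 at price 165.
PS goes from (1/2)(14.6)(73) = 532.9 to 328.9 (computed as (165 - 32)(2.6) - (1/2)(5)(2.6)^2), a change of -204.

-204.00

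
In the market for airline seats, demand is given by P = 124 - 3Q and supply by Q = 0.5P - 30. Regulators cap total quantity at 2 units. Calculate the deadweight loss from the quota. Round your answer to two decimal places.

291.60

Rewriting supply in inverse form: P = 60 + 2Q.
Without the quota, 124 - 3Q = 60 + 2Q gives Q* = 12.8.
At Q = 2 the demand price is 124 - 3(2) = 118 and the supply price is 60 + 2(2) = 64.
Deadweight loss is the triangle between the curves from 2 to 12.8: (1/2)(118 - 64)(12.8 - 2) = 291.6.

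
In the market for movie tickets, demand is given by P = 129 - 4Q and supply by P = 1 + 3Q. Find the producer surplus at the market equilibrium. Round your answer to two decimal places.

501.55

Set 129 - 4Q = 1 + 3Q, which gives 128 = 7Q, so Q* = 18.2857 and P* = 129 - 4(18.2857) = 55.8571.
The supply curve's price intercept is 1, so PS = (1/2)(Q*)(P* - 1) = (1/2)(18.2857)(54.8571) = 501.551.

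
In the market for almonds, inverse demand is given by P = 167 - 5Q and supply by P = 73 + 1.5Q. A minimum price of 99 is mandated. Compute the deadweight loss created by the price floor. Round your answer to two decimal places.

Without the control, 167 - 5Q = 73 + 1.5Q so Q* = 14.4615 and P* = 94.6923.
At the floor price 99, quantity demanded is (167 - 99)/5 = 13.6; demand is the short side, so Q = 13.6 trades at P = 99.
The lost-trades triangle has base Q* - 13.6 = 0.8615 and height equal to the gap between the curves at Q = 13.6, which is 99 - 93.4 = 5.6. DWL = (1/2)(0.8615)(5.6) = 2.4123.

2.41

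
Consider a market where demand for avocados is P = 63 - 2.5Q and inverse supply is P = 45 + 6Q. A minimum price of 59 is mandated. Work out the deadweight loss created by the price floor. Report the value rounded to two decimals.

1.14

Free-market equilibrium: 63 - 2.5Q = 45 + 6Q gives Q* = 2.1176, P* = 57.7059.
At the floor price 59, quantity demanded is (63 - 59)/2.5 = 1.6; demand is the short side, so Q = 1.6 trades at P = 59.
The lost-trades triangle has base Q* - 1.6 = 0.5176 and height equal to the gap between the curves at Q = 1.6, which is 59 - 54.6 = 4.4. DWL = (1/2)(0.5176)(4.4) = 1.1388.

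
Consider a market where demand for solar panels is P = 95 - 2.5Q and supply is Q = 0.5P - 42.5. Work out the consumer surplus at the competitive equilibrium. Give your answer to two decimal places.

6.17

Rewriting supply in inverse form: P = 85 + 2Q.
Setting demand equal to supply, 10 = 4.5Q, so Q* = 2.2222 and P* = 89.4444.
CS is the area between the demand curve and P* from 0 to Q*: (1/2)(2.2222)(5.5556) = 6.1728.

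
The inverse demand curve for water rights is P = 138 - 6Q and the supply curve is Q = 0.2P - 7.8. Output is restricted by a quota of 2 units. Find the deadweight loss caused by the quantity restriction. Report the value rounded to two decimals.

Rewriting supply in inverse form: P = 39 + 5Q.
Without the quota, 138 - 6Q = 39 + 5Q gives Q* = 9.
At Q = 2 the demand price is 138 - 6(2) = 126 and the supply price is 39 + 5(2) = 49.
DWL = (1/2)(gap between curves at 2) x (Q* - 2) = (1/2)(77)(7) = 269.5.

269.50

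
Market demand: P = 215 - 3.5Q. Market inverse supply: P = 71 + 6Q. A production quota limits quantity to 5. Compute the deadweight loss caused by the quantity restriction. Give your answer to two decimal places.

Unrestricted equilibrium: Q* = (215 - 71)/(3.5 + 6) = 15.1579.
At Q = 5 the demand price is 215 - 3.5(5) = 197.5 and the supply price is 71 + 6(5) = 101.
Deadweight loss is the triangle between the curves from 5 to 15.1579: (1/2)(197.5 - 101)(15.1579 - 5) = 490.1184.

490.12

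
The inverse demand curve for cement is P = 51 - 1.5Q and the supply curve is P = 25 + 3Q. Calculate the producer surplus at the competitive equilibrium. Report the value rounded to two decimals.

50.07

Setting demand equal to supply, 26 = 4.5Q, so Q* = 5.7778 and P* = 42.3333.
Producer surplus is the triangle above supply below P*: (1/2)(5.7778)(42.3333 - 25) = (1/2)(5.7778)(17.3333) = 50.0741.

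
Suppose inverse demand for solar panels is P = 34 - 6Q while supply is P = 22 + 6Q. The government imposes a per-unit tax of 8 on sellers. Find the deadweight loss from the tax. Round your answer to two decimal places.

2.67

Without the tax, 34 - 6Q = 22 + 6Q so Q* = 1 and P* = 28.
A tax on sellers shifts supply up by 8: 34 - 6Q = 22 + 6Q + 8, so Q_t = 0.3333. Buyers pay P_b = 32; sellers receive P_s = P_b - 8 = 24.
Deadweight loss is the triangle between the curves from Q_t to Q*: (1/2)(1 - 0.3333)(8) = 2.6667.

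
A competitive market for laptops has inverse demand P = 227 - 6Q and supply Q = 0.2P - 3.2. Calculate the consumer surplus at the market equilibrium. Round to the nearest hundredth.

Rewriting supply in inverse form: P = 16 + 5Q.
Setting demand equal to supply, 211 = 11Q, so Q* = 19.1818 and P* = 111.9091.
Consumer surplus is the triangle under demand above P*: (1/2)(19.1818)(227 - 111.9091) = (1/2)(19.1818)(115.0909) = 1103.8264.

1103.83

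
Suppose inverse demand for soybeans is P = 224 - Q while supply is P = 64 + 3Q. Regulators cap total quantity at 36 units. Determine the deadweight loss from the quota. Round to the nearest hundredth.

Unrestricted equilibrium: Q* = (224 - 64)/(1 + 3) = 40.
At Q = 36 the demand price is 224 - (36) = 188 and the supply price is 64 + 3(36) = 172.
Deadweight loss is the triangle between the curves from 36 to 40: (1/2)(188 - 172)(40 - 36) = 32.

32.00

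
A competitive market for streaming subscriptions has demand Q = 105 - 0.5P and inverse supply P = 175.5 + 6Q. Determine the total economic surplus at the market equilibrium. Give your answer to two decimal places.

74.39

Rewriting demand in inverse form: P = 210 - 2Q.
Equilibrium: 210 - 2Q = 175.5 + 6Q, so Q* = 4.3125 and P* = 201.375.
CS = (1/2)(4.3125)(8.625) = 18.5977 and PS = (1/2)(4.3125)(25.875) = 55.793, so total surplus = 74.3906.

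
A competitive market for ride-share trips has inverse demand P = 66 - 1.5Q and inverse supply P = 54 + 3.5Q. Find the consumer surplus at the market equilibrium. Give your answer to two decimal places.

4.32

Set 66 - 1.5Q = 54 + 3.5Q, which gives 12 = 5Q, so Q* = 2.4 and P* = 66 - 1.5(2.4) = 62.4.
CS is the area between the demand curve and P* from 0 to Q*: (1/2)(2.4)(3.6) = 4.32.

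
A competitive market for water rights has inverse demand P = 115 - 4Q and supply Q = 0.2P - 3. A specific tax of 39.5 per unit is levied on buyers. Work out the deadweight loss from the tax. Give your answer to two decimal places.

86.68

Rewriting supply in inverse form: P = 15 + 5Q.
Pre-tax equilibrium: 115 - 4Q = 15 + 5Q gives Q* = 11.1111, P* = 70.5556.
A tax on buyers shifts demand down by 39.5: (115 - 39.5) - 4Q = 15 + 5Q, so Q_t = 6.7222. Buyers pay P_b = 88.1111; sellers receive P_s = P_b - 39.5 = 48.6111.
Deadweight loss is the triangle between the curves from Q_t to Q*: (1/2)(11.1111 - 6.7222)(39.5) = 86.6806.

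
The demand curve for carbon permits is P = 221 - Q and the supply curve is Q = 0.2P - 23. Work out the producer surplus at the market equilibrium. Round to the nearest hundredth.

780.28

Rewriting supply in inverse form: P = 115 + 5Q.
Setting demand equal to supply, 106 = 6Q, so Q* = 17.6667 and P* = 203.3333.
Producer surplus is the triangle above supply below P*: (1/2)(17.6667)(203.3333 - 115) = (1/2)(17.6667)(88.3333) = 780.2778.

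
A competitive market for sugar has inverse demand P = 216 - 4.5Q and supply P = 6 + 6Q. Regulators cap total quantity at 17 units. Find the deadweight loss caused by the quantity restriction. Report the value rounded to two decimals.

Without the quota, 216 - 4.5Q = 6 + 6Q gives Q* = 20.
At Q = 17 the demand price is 216 - 4.5(17) = 139.5 and the supply price is 6 + 6(17) = 108.
Deadweight loss is the triangle between the curves from 17 to 20: (1/2)(139.5 - 108)(20 - 17) = 47.25.

47.25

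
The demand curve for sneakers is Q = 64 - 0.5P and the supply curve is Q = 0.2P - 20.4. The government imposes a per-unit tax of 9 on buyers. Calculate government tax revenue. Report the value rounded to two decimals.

Rewriting demand in inverse form: P = 128 - 2Q.
Rewriting supply in inverse form: P = 102 + 5Q.
Pre-tax equilibrium: 128 - 2Q = 102 + 5Q gives Q* = 3.7143, P* = 120.5714.
With the tax, buyers' net willingness to pay falls by 9: (128 - 9) - 2Q = 102 + 5Q, so Q_t = 2.4286. Buyers pay P_b = 123.1429; sellers receive P_s = P_b - 9 = 114.1429.
Revenue is the tax times quantity traded: 9 x 2.4286 = 21.8571.

21.86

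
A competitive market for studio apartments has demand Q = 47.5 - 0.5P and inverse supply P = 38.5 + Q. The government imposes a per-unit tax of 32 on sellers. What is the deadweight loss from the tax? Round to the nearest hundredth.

Rewriting demand in inverse form: P = 95 - 2Q.
Without the tax, 95 - 2Q = 38.5 + Q so Q* = 18.8333 and P* = 57.3333.
With the tax, sellers need 32 more per unit: 95 - 2Q = 38.5 + Q + 32, so Q_t = 8.1667. Buyers pay P_b = 78.6667; sellers receive P_s = P_b - 32 = 46.6667.
Deadweight loss is the triangle between the curves from Q_t to Q*: (1/2)(18.8333 - 8.1667)(32) = 170.6667.

170.67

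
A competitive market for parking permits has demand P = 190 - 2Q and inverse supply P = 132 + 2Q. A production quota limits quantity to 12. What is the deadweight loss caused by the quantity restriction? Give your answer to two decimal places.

Unrestricted equilibrium: Q* = (190 - 132)/(2 + 2) = 14.5.
At Q = 12 the demand price is 190 - 2(12) = 166 and the supply price is 132 + 2(12) = 156.
Deadweight loss is the triangle between the curves from 12 to 14.5: (1/2)(166 - 156)(14.5 - 12) = 12.5.

12.50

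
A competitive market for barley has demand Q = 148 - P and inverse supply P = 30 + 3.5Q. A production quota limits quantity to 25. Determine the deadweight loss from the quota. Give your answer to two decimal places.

Rewriting demand in inverse form: P = 148 - Q.
Without the quota, 148 - Q = 30 + 3.5Q gives Q* = 26.2222.
At Q = 25 the demand price is 148 - (25) = 123 and the supply price is 30 + 3.5(25) = 117.5.
Deadweight loss is the triangle between the curves from 25 to 26.2222: (1/2)(123 - 117.5)(26.2222 - 25) = 3.3611.

3.36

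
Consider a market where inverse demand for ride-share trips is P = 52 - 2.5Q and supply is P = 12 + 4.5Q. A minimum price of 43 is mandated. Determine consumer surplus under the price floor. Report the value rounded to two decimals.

Free-market equilibrium: 52 - 2.5Q = 12 + 4.5Q gives Q* = 5.7143, P* = 37.7143.
At the floor price 43, quantity demanded is (52 - 43)/2.5 = 3.6; demand is the short side, so Q = 3.6 trades at P = 43.
CS is the triangle under demand above 43: (1/2)(3.6)(52 - 43) = 16.2.

16.20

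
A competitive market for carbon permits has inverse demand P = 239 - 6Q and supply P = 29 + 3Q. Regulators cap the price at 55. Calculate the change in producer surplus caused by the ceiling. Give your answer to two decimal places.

Free-market equilibrium: 239 - 6Q = 29 + 3Q gives Q* = 23.3333, P* = 99.
At P = 55, sellers supply (55 - 29)/3 = 8.6667 while buyers want more, so the quantity traded is 8.6667 at price 55.
PS goes from (1/2)(23.3333)(70) = 816.6667 to 112.6667 (computed as (55 - 29)(8.6667) - (1/2)(3)(8.6667)^2), a change of -704.

-704.00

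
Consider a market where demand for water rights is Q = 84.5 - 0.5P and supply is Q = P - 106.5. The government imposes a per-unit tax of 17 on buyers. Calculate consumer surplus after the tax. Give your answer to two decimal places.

230.03

Rewriting demand in inverse form: P = 169 - 2Q.
Rewriting supply in inverse form: P = 106.5 + Q.
Without the tax, 169 - 2Q = 106.5 + Q so Q* = 20.8333 and P* = 127.3333.
A tax on buyers shifts demand down by 17: (169 - 17) - 2Q = 106.5 + Q, so Q_t = 15.1667. Buyers pay P_b = 138.6667; sellers receive P_s = P_b - 17 = 121.6667.
Consumer surplus is the triangle under demand above P_b: (1/2)(15.1667)(169 - 138.6667) = 230.0278.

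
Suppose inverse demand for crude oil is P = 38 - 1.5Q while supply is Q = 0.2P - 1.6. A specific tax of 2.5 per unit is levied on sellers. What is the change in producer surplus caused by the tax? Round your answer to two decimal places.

Rewriting supply in inverse form: P = 8 + 5Q.
Without the tax, 38 - 1.5Q = 8 + 5Q so Q* = 4.6154 and P* = 31.0769.
A tax on sellers shifts supply up by 2.5: 38 - 1.5Q = 8 + 5Q + 2.5, so Q_t = 4.2308. Buyers pay P_b = 31.6538; sellers receive P_s = P_b - 2.5 = 29.1538.
Producers lose the trapezoid between P_s and P* out to Q_t plus the triangle from Q_t to Q*: change in PS = 44.7485 - 53.2544 = -8.5059.

-8.51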